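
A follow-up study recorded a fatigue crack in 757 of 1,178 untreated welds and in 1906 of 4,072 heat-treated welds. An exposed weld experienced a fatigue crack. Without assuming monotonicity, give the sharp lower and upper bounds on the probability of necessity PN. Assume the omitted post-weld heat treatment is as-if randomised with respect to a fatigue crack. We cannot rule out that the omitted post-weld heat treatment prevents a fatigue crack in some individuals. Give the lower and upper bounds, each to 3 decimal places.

p₁ = P(outcome | exposed) = 757/1178 = 0.64261
p₀ = P(outcome | unexposed) = 1906/4072 = 0.46807
Under exogeneity alone the bounds on PN are max{0,(p₁−p₀)/p₁} ≤ PN ≤ min{1,(1−p₀)/p₁}.
  lower = (p₁ − p₀)/p₁ = 0.17454 / 0.64261 ≈ 0.2716
  upper = min{1, (1 − p₀)/p₁} = 0.53193 / 0.64261 ≈ 0.8278

0.272 ≤ PN ≤ 0.828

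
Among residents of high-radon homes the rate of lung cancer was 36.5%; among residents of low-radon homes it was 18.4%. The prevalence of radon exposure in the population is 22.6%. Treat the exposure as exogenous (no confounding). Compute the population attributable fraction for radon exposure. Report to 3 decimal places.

p₁ = 0.365, p₀ = 0.184.
Overall risk P(Y=1) = π·p₁ + (1−π)·p₀ = 0.226×0.365 + 0.774×0.184 = 0.22491.
Under exogeneity, PAF = [P(Y=1) − p₀] / P(Y=1).
PAF = (0.22491 − 0.184) / 0.22491 ≈ 0.1819

PAF ≈ 0.182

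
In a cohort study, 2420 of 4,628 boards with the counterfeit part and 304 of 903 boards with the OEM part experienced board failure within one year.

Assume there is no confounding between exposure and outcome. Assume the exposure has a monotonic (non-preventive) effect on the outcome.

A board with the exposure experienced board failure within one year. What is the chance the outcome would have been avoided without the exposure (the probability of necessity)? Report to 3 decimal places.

PN ≈ 0.356

p₁ = P(outcome | exposed) = 2420/4628 = 0.5229
p₀ = P(outcome | unexposed) = 304/903 = 0.33666
Under exogeneity and monotonicity, PN = (p₁ − p₀) / p₁.
PN = (0.5229 − 0.33666) / 0.5229 = 0.18625 / 0.5229 ≈ 0.3562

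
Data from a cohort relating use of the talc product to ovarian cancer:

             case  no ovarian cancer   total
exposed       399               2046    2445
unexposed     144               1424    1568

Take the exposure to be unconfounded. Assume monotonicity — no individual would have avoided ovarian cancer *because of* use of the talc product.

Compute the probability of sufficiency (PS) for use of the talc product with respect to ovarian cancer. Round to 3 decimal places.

PS ≈ 0.079

p₁ = P(outcome | exposed) = 399/2445 = 0.16319
p₀ = P(outcome | unexposed) = 144/1568 = 0.091837
Under exogeneity and monotonicity, PS = (p₁ − p₀) / (1 − p₀).
PS = (0.16319 − 0.091837) / (1 − 0.091837) = 0.071353 / 0.90816 ≈ 0.0786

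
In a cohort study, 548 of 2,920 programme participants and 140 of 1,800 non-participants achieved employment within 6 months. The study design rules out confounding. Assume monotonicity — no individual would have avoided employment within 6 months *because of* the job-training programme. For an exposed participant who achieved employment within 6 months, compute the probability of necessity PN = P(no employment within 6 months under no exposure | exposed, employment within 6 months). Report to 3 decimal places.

PN ≈ 0.586

p₁ = P(outcome | exposed) = 548/2920 = 0.18767
p₀ = P(outcome | unexposed) = 140/1800 = 0.077778
Under exogeneity and monotonicity, PN = (p₁ − p₀) / p₁.
PN = (0.18767 − 0.077778) / 0.18767 = 0.10989 / 0.18767 ≈ 0.5856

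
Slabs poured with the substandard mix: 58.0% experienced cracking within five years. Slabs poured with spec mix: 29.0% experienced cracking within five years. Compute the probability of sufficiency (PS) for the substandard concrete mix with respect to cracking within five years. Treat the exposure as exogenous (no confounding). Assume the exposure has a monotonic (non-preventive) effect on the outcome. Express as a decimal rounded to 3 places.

PS ≈ 0.408

p₁ = 0.58, p₀ = 0.29.
Under exogeneity and monotonicity, PS = (p₁ − p₀) / (1 − p₀).
PS = (0.58 − 0.29) / (1 − 0.29) = 0.29 / 0.71 ≈ 0.4085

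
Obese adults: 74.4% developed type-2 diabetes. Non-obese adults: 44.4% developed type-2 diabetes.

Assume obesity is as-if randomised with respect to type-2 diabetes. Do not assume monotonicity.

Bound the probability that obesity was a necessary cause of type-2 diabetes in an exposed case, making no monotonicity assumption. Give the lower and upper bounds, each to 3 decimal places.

0.403 ≤ PN ≤ 0.747

p₁ = 0.744, p₀ = 0.444.
Under exogeneity alone the bounds on PN are max{0,(p₁−p₀)/p₁} ≤ PN ≤ min{1,(1−p₀)/p₁}.
  lower = (p₁ − p₀)/p₁ = 0.3 / 0.744 ≈ 0.4032
  upper = min{1, (1 − p₀)/p₁} = 0.556 / 0.744 ≈ 0.7473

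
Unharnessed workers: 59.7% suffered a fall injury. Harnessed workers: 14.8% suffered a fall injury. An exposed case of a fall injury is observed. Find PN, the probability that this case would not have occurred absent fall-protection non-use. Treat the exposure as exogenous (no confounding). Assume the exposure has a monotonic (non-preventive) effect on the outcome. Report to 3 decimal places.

PN ≈ 0.752

p₁ = 0.597, p₀ = 0.148.
Under exogeneity and monotonicity, PN = (p₁ − p₀) / p₁.
PN = (0.597 − 0.148) / 0.597 = 0.449 / 0.597 ≈ 0.7521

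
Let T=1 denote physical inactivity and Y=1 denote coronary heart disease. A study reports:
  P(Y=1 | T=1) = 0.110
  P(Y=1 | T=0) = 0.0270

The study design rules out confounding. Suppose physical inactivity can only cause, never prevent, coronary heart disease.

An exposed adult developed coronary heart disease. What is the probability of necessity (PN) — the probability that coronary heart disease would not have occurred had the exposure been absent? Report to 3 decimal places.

PN ≈ 0.755

Let p₁ = 0.11, p₀ = 0.027.
Under exogeneity and monotonicity, PN = (p₁ − p₀) / p₁.
PN = (0.11 − 0.027) / 0.11 = 0.083 / 0.11 ≈ 0.7545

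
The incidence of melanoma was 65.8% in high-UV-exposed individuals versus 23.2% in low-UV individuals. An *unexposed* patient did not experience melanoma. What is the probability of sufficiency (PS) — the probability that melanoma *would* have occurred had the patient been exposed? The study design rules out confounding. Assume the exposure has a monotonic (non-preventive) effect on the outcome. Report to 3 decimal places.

p₁ = 0.658, p₀ = 0.232.
Under exogeneity and monotonicity, PS = (p₁ − p₀) / (1 − p₀).
PS = (0.658 − 0.232) / (1 − 0.232) = 0.426 / 0.768 ≈ 0.5547

PS ≈ 0.555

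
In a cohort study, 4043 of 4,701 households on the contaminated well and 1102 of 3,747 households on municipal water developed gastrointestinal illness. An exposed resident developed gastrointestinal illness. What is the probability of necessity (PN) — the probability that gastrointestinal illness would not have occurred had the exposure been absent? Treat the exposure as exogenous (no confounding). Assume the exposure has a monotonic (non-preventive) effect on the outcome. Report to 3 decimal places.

p₁ = P(outcome | exposed) = 4043/4701 = 0.86003
p₀ = P(outcome | unexposed) = 1102/3747 = 0.2941
Under exogeneity and monotonicity, PN = (p₁ − p₀) / p₁.
PN = (0.86003 − 0.2941) / 0.86003 = 0.56593 / 0.86003 ≈ 0.6580

PN ≈ 0.658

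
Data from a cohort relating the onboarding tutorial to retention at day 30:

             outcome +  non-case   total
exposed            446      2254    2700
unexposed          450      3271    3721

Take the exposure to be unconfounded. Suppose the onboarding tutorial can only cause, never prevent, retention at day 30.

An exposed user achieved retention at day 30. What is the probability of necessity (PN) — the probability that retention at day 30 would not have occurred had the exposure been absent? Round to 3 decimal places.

PN ≈ 0.268

p₁ = P(outcome | exposed) = 446/2700 = 0.16519
p₀ = P(outcome | unexposed) = 450/3721 = 0.12094
Under exogeneity and monotonicity, PN = (p₁ − p₀)/p₁.
PN = (0.16519 − 0.12094) / 0.16519 ≈ 0.2679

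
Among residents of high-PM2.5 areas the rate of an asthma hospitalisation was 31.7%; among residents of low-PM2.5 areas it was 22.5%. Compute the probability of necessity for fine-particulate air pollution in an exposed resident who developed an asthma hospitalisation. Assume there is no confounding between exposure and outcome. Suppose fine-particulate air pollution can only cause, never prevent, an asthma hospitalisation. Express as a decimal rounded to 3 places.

p₁ = 0.317, p₀ = 0.225.
Under exogeneity and monotonicity, PN = (p₁ − p₀) / p₁.
PN = (0.317 − 0.225) / 0.317 = 0.092 / 0.317 ≈ 0.2902

PN ≈ 0.290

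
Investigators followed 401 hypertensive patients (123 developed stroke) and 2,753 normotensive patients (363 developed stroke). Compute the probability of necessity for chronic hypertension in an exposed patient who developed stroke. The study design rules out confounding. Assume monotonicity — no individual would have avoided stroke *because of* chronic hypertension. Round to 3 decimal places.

p₁ = P(outcome | exposed) = 123/401 = 0.30673
p₀ = P(outcome | unexposed) = 363/2753 = 0.13186
Under exogeneity and monotonicity, PN = (p₁ − p₀) / p₁.
PN = (0.30673 − 0.13186) / 0.30673 = 0.17488 / 0.30673 ≈ 0.5701

PN ≈ 0.570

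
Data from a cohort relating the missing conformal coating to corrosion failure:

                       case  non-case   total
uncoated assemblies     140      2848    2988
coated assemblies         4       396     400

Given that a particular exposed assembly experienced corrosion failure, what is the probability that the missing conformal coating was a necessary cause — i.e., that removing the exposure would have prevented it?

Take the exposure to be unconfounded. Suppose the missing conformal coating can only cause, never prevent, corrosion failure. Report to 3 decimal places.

p₁ = P(outcome | exposed) = 140/2988 = 0.046854
p₀ = P(outcome | unexposed) = 4/400 = 0.01
Under exogeneity and monotonicity, PN = (p₁ − p₀)/p₁.
PN = (0.046854 − 0.01) / 0.046854 ≈ 0.7866

PN ≈ 0.787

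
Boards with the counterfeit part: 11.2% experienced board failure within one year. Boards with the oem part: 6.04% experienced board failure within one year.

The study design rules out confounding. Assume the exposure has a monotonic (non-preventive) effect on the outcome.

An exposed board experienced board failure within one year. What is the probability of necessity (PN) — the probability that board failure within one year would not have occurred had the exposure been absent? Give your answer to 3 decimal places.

PN ≈ 0.461

p₁ = 0.112, p₀ = 0.0604.
Under exogeneity and monotonicity, PN = (p₁ − p₀) / p₁.
PN = (0.112 − 0.0604) / 0.112 = 0.0516 / 0.112 ≈ 0.4607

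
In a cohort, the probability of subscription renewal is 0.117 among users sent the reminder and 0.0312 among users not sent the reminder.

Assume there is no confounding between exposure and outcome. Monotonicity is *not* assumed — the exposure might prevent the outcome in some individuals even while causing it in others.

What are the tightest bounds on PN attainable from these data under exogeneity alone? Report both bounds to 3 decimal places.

0.733 ≤ PN ≤ 1.000

Let p₁ = 0.117, p₀ = 0.0312.
Under exogeneity alone the bounds on PN are max{0,(p₁−p₀)/p₁} ≤ PN ≤ min{1,(1−p₀)/p₁}.
  lower = (p₁ − p₀)/p₁ = 0.0858 / 0.117 ≈ 0.7333
  upper = min{1, (1 − p₀)/p₁} = 0.9688 / 0.117 ≈ 8.2803 → capped at 1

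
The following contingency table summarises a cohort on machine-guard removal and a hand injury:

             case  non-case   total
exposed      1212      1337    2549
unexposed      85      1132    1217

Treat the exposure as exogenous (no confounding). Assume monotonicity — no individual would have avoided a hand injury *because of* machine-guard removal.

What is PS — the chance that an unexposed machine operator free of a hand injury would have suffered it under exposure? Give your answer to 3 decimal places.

PS ≈ 0.436

p₁ = P(outcome | exposed) = 1212/2549 = 0.47548
p₀ = P(outcome | unexposed) = 85/1217 = 0.069844
Under exogeneity and monotonicity, PS = (p₁ − p₀)/(1 − p₀).
PS = (0.47548 − 0.069844) / 0.93016 ≈ 0.4361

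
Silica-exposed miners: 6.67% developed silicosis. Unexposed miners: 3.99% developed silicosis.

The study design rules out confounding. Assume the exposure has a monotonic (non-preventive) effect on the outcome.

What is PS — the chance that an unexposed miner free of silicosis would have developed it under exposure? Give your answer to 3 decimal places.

PS ≈ 0.028

p₁ = 0.0667, p₀ = 0.0399.
Under exogeneity and monotonicity, PS = (p₁ − p₀) / (1 − p₀).
PS = (0.0667 − 0.0399) / (1 − 0.0399) = 0.0268 / 0.9601 ≈ 0.0279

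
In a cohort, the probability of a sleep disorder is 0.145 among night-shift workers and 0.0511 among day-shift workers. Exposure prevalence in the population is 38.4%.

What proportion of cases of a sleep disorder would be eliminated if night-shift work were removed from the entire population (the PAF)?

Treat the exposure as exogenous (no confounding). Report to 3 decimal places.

Let p₁ = 0.145, p₀ = 0.0511.
Overall risk P(Y=1) = π·p₁ + (1−π)·p₀ = 0.384×0.145 + 0.616×0.0511 = 0.087158.
Under exogeneity, PAF = [P(Y=1) − p₀] / P(Y=1).
PAF = (0.087158 − 0.0511) / 0.087158 ≈ 0.4137

PAF ≈ 0.414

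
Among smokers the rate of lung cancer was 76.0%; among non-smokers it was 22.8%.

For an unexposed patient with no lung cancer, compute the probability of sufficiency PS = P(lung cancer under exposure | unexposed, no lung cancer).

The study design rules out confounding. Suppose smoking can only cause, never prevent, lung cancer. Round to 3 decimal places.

p₁ = 0.76, p₀ = 0.228.
Under exogeneity and monotonicity, PS = (p₁ − p₀) / (1 − p₀).
PS = (0.76 − 0.228) / (1 − 0.228) = 0.532 / 0.772 ≈ 0.6891

PS ≈ 0.689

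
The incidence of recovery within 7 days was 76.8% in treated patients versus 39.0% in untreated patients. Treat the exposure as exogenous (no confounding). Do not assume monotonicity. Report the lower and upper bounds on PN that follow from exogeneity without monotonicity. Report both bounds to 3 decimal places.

p₁ = 0.768, p₀ = 0.39.
Under exogeneity alone the bounds on PN are max{0,(p₁−p₀)/p₁} ≤ PN ≤ min{1,(1−p₀)/p₁}.
  lower = (p₁ − p₀)/p₁ = 0.378 / 0.768 ≈ 0.4922
  upper = min{1, (1 − p₀)/p₁} = 0.61 / 0.768 ≈ 0.7943

0.492 ≤ PN ≤ 0.794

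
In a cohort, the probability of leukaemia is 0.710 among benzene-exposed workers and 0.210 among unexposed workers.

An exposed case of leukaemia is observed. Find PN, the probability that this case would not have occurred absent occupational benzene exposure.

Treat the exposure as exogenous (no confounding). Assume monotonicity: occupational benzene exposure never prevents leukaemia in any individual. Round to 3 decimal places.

Let p₁ = 0.71, p₀ = 0.21.
Under exogeneity and monotonicity, PN = (p₁ − p₀) / p₁.
PN = (0.71 − 0.21) / 0.71 = 0.5 / 0.71 ≈ 0.7042

PN ≈ 0.704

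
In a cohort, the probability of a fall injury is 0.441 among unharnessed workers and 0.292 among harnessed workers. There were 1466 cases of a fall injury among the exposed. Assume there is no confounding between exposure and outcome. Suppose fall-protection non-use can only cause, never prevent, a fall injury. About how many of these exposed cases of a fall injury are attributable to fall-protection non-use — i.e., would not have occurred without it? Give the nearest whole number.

Let p₁ = 0.441, p₀ = 0.292.
PN = (p₁ − p₀)/p₁ = (0.441 − 0.292) / 0.441 ≈ 0.33787.
Attributable cases ≈ PN × (exposed cases) = 0.33787 × 1466 ≈ 495.32.

about 495 cases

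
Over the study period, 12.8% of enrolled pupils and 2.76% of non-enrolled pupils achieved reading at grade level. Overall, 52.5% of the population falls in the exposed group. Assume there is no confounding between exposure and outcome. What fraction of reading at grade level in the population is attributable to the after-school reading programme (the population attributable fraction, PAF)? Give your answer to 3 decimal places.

p₁ = 0.128, p₀ = 0.0276.
Overall risk P(Y=1) = π·p₁ + (1−π)·p₀ = 0.525×0.128 + 0.475×0.0276 = 0.08031.
Under exogeneity, PAF = [P(Y=1) − p₀] / P(Y=1).
PAF = (0.08031 − 0.0276) / 0.08031 ≈ 0.6563

PAF ≈ 0.656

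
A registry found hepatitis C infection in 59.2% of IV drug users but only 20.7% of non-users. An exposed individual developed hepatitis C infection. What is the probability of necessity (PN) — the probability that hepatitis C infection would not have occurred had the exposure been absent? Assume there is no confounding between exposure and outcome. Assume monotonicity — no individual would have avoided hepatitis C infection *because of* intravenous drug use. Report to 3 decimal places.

p₁ = 0.592, p₀ = 0.207.
Under exogeneity and monotonicity, PN = (p₁ − p₀) / p₁.
PN = (0.592 − 0.207) / 0.592 = 0.385 / 0.592 ≈ 0.6503

PN ≈ 0.650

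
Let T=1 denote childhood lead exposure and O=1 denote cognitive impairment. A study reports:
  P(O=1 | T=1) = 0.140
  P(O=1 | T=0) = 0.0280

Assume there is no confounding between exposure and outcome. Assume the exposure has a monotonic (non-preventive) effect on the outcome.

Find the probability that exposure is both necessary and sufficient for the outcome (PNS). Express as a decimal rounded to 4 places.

Let p₁ = 0.14, p₀ = 0.028.
Under exogeneity and monotonicity, PNS = p₁ − p₀.
PNS = 0.14 − 0.028 = 0.112

PNS ≈ 0.1120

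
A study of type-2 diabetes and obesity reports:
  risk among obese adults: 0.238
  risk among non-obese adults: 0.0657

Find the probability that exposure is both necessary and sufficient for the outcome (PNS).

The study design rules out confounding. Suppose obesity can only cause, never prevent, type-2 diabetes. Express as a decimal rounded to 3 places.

PNS ≈ 0.172

Let p₁ = 0.238, p₀ = 0.0657.
Under exogeneity and monotonicity, PNS = p₁ − p₀.
PNS = 0.238 − 0.0657 = 0.1723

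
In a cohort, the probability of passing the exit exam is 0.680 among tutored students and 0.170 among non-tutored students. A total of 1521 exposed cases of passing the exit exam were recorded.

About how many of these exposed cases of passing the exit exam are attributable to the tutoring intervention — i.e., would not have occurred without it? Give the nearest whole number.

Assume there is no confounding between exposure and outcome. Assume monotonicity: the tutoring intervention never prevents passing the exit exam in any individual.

Let p₁ = 0.68, p₀ = 0.17.
PN = (p₁ − p₀)/p₁ = (0.68 − 0.17) / 0.68 ≈ 0.75000.
Attributable cases ≈ PN × (exposed cases) = 0.75000 × 1521 ≈ 1140.75.

about 1141 cases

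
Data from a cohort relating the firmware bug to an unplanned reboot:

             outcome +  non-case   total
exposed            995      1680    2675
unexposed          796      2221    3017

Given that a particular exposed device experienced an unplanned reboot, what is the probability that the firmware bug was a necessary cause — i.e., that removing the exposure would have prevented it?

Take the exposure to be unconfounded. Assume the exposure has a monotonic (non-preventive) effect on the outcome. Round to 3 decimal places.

p₁ = P(outcome | exposed) = 995/2675 = 0.37196
p₀ = P(outcome | unexposed) = 796/3017 = 0.26384
Under exogeneity and monotonicity, PN = (p₁ − p₀) / p₁.
PN = (0.37196 − 0.26384) / 0.37196 = 0.10812 / 0.37196 ≈ 0.2907

PN ≈ 0.291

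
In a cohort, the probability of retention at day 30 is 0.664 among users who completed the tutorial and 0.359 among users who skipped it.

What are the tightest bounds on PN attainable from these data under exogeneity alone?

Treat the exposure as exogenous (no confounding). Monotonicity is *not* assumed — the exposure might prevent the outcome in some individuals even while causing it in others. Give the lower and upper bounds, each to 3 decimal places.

Let p₁ = 0.664, p₀ = 0.359.
Under exogeneity alone the bounds on PN are max{0,(p₁−p₀)/p₁} ≤ PN ≤ min{1,(1−p₀)/p₁}.
  lower = (p₁ − p₀)/p₁ = 0.305 / 0.664 ≈ 0.4593
  upper = min{1, (1 − p₀)/p₁} = 0.641 / 0.664 ≈ 0.9654

0.459 ≤ PN ≤ 0.965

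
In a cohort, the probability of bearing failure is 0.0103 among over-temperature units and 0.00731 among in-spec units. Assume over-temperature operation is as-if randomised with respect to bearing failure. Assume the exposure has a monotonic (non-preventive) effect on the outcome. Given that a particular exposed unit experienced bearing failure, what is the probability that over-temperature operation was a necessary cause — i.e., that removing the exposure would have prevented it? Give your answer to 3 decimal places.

PN ≈ 0.290

Let p₁ = 0.0103, p₀ = 0.00731.
Under exogeneity and monotonicity, PN = (p₁ − p₀) / p₁.
PN = (0.0103 − 0.00731) / 0.0103 = 0.00299 / 0.0103 ≈ 0.2903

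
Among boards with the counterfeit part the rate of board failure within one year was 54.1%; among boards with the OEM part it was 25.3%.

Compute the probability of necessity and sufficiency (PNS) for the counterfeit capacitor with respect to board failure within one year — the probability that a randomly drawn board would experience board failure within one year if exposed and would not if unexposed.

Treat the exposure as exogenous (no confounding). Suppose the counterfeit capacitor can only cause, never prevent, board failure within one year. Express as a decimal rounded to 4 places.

p₁ = 0.541, p₀ = 0.253.
Under exogeneity and monotonicity, PNS = p₁ − p₀.
PNS = 0.541 − 0.253 = 0.288

PNS ≈ 0.2880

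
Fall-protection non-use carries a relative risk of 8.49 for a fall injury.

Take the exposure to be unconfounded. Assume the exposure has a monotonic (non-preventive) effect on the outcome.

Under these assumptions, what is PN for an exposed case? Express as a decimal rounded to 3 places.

Under exogeneity and monotonicity, PN = (RR − 1) / RR = 1 − 1/RR.
PN = (8.49 − 1) / 8.49 = 7.49 / 8.49 ≈ 0.8822

PN ≈ 0.882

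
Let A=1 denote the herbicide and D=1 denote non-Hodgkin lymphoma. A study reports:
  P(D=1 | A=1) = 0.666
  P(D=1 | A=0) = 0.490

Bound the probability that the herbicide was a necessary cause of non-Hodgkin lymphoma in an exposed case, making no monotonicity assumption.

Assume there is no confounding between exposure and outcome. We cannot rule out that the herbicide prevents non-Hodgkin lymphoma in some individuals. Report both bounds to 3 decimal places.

0.264 ≤ PN ≤ 0.766

Let p₁ = 0.666, p₀ = 0.49.
Under exogeneity alone the bounds on PN are max{0,(p₁−p₀)/p₁} ≤ PN ≤ min{1,(1−p₀)/p₁}.
  lower = (p₁ − p₀)/p₁ = 0.176 / 0.666 ≈ 0.2643
  upper = min{1, (1 − p₀)/p₁} = 0.51 / 0.666 ≈ 0.7658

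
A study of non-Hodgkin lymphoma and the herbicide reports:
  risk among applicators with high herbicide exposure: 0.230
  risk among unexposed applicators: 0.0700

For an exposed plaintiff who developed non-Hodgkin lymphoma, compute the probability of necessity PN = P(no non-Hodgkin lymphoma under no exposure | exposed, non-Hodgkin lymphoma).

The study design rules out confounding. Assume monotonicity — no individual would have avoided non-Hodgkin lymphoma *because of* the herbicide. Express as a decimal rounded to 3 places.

PN ≈ 0.696

Let p₁ = 0.23, p₀ = 0.07.
Under exogeneity and monotonicity, PN = (p₁ − p₀) / p₁.
PN = (0.23 − 0.07) / 0.23 = 0.16 / 0.23 ≈ 0.6957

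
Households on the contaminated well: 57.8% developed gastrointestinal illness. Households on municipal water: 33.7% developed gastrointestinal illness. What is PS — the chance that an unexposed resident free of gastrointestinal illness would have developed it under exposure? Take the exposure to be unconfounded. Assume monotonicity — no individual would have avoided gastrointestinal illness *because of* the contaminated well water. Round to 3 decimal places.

p₁ = 0.578, p₀ = 0.337.
Under exogeneity and monotonicity, PS = (p₁ − p₀) / (1 − p₀).
PS = (0.578 − 0.337) / (1 − 0.337) = 0.241 / 0.663 ≈ 0.3635

PS ≈ 0.363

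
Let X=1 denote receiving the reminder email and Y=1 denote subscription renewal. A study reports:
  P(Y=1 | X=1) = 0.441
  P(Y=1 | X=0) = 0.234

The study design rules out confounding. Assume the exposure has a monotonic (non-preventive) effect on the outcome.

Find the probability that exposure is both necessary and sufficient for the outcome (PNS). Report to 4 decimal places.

Let p₁ = 0.441, p₀ = 0.234.
Under exogeneity and monotonicity, PNS = p₁ − p₀.
PNS = 0.441 − 0.234 = 0.207

PNS ≈ 0.2070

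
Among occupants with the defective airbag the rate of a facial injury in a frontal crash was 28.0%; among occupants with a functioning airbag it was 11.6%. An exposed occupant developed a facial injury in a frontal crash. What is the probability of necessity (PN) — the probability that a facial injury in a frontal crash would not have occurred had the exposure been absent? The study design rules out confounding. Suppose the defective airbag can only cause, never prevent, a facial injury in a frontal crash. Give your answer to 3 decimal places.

PN ≈ 0.586

p₁ = 0.28, p₀ = 0.116.
Under exogeneity and monotonicity, PN = (p₁ − p₀) / p₁.
PN = (0.28 − 0.116) / 0.28 = 0.164 / 0.28 ≈ 0.5857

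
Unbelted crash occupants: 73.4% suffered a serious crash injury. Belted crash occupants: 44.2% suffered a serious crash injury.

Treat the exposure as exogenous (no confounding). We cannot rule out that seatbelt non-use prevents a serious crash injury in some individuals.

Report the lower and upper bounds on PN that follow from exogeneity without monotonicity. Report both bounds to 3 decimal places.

p₁ = 0.734, p₀ = 0.442.
Under exogeneity alone the bounds on PN are max{0,(p₁−p₀)/p₁} ≤ PN ≤ min{1,(1−p₀)/p₁}.
  lower = (p₁ − p₀)/p₁ = 0.292 / 0.734 ≈ 0.3978
  upper = min{1, (1 − p₀)/p₁} = 0.558 / 0.734 ≈ 0.7602

0.398 ≤ PN ≤ 0.760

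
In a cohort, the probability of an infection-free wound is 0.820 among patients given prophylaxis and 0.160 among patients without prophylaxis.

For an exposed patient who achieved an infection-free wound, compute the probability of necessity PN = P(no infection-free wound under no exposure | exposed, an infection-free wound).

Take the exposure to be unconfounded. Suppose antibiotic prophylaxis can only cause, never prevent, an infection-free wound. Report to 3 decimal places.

Let p₁ = 0.82, p₀ = 0.16.
Under exogeneity and monotonicity, PN = (p₁ − p₀) / p₁.
PN = (0.82 − 0.16) / 0.82 = 0.66 / 0.82 ≈ 0.8049

PN ≈ 0.805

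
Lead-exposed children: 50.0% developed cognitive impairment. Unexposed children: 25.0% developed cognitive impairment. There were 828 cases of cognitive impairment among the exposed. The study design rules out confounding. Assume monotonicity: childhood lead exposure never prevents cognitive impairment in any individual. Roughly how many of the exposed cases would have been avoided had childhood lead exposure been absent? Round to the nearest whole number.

p₁ = 0.5, p₀ = 0.25.
PN = (p₁ − p₀)/p₁ = (0.5 − 0.25) / 0.5 ≈ 0.50000.
Attributable cases ≈ PN × (exposed cases) = 0.50000 × 828 ≈ 414.00.

about 414 cases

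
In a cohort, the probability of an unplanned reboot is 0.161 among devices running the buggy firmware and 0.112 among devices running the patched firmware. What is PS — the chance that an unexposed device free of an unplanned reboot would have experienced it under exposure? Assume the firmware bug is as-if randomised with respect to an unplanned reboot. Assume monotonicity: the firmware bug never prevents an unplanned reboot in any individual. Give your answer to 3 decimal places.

PS ≈ 0.055

Let p₁ = 0.161, p₀ = 0.112.
Under exogeneity and monotonicity, PS = (p₁ − p₀) / (1 − p₀).
PS = (0.161 − 0.112) / (1 − 0.112) = 0.049 / 0.888 ≈ 0.0552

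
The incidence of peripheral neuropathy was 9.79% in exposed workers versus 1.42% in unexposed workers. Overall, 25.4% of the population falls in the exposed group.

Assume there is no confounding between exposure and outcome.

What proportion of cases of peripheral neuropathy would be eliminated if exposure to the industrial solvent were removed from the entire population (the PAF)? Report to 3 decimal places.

p₁ = 0.0979, p₀ = 0.0142.
Overall risk P(Y=1) = π·p₁ + (1−π)·p₀ = 0.254×0.0979 + 0.746×0.0142 = 0.03546.
Under exogeneity, PAF = [P(Y=1) − p₀] / P(Y=1).
PAF = (0.03546 − 0.0142) / 0.03546 ≈ 0.5995

PAF ≈ 0.600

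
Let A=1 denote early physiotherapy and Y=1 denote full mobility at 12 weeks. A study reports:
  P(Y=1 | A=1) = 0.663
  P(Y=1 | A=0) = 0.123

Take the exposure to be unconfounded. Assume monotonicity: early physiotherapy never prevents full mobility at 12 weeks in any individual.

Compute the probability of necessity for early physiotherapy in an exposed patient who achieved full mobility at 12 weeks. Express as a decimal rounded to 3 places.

PN ≈ 0.814

Let p₁ = 0.663, p₀ = 0.123.
Under exogeneity and monotonicity, PN = (p₁ − p₀) / p₁.
PN = (0.663 − 0.123) / 0.663 = 0.54 / 0.663 ≈ 0.8145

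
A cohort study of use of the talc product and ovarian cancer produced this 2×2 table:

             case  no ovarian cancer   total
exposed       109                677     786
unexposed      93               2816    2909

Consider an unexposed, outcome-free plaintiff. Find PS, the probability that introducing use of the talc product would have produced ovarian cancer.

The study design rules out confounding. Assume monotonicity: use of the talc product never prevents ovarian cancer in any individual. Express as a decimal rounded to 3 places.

p₁ = P(outcome | exposed) = 109/786 = 0.13868
p₀ = P(outcome | unexposed) = 93/2909 = 0.03197
Under exogeneity and monotonicity, PS = (p₁ − p₀)/(1 − p₀).
PS = (0.13868 − 0.03197) / 0.96803 ≈ 0.1102

PS ≈ 0.110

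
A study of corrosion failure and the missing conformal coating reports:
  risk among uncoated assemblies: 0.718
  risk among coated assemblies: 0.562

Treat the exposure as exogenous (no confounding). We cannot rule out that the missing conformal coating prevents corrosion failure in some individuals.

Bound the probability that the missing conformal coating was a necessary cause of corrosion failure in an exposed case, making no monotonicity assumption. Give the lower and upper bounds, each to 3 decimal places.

Let p₁ = 0.718, p₀ = 0.562.
Under exogeneity alone the bounds on PN are max{0,(p₁−p₀)/p₁} ≤ PN ≤ min{1,(1−p₀)/p₁}.
  lower = (p₁ − p₀)/p₁ = 0.156 / 0.718 ≈ 0.2173
  upper = min{1, (1 − p₀)/p₁} = 0.438 / 0.718 ≈ 0.6100

0.217 ≤ PN ≤ 0.610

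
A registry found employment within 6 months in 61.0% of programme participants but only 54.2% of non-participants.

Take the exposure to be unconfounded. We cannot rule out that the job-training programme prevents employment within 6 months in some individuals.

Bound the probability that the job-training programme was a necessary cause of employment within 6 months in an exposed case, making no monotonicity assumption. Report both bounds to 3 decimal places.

p₁ = 0.61, p₀ = 0.542.
Under exogeneity alone the bounds on PN are max{0,(p₁−p₀)/p₁} ≤ PN ≤ min{1,(1−p₀)/p₁}.
  lower = (p₁ − p₀)/p₁ = 0.068 / 0.61 ≈ 0.1115
  upper = min{1, (1 − p₀)/p₁} = 0.458 / 0.61 ≈ 0.7508

0.111 ≤ PN ≤ 0.751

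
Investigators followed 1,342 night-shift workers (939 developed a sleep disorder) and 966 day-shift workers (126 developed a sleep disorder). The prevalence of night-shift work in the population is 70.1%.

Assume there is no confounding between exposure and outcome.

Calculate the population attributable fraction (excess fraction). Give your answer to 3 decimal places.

PAF ≈ 0.754

p₁ = P(outcome | exposed) = 939/1342 = 0.6997
p₀ = P(outcome | unexposed) = 126/966 = 0.13043
Overall risk P(Y=1) = π·p₁ + (1−π)·p₀ = 0.701×0.6997 + 0.299×0.13043 = 0.52949.
Under exogeneity, PAF = [P(Y=1) − p₀] / P(Y=1).
PAF = (0.52949 − 0.13043) / 0.52949 ≈ 0.7537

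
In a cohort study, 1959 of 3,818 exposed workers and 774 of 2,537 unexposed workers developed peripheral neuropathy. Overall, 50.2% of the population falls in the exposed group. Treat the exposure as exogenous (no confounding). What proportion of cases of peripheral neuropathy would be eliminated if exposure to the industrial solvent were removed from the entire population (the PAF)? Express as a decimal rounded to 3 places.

p₁ = P(outcome | exposed) = 1959/3818 = 0.5131
p₀ = P(outcome | unexposed) = 774/2537 = 0.30508
Overall risk P(Y=1) = π·p₁ + (1−π)·p₀ = 0.502×0.5131 + 0.498×0.30508 = 0.40951.
Under exogeneity, PAF = [P(Y=1) − p₀] / P(Y=1).
PAF = (0.40951 − 0.30508) / 0.40951 ≈ 0.2550

PAF ≈ 0.255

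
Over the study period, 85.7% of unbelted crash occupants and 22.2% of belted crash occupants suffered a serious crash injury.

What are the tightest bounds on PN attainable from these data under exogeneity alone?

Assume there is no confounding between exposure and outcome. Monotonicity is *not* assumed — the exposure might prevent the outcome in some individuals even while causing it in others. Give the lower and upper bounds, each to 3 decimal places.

p₁ = 0.857, p₀ = 0.222.
Under exogeneity alone the bounds on PN are max{0,(p₁−p₀)/p₁} ≤ PN ≤ min{1,(1−p₀)/p₁}.
  lower = (p₁ − p₀)/p₁ = 0.635 / 0.857 ≈ 0.7410
  upper = min{1, (1 − p₀)/p₁} = 0.778 / 0.857 ≈ 0.9078

0.741 ≤ PN ≤ 0.908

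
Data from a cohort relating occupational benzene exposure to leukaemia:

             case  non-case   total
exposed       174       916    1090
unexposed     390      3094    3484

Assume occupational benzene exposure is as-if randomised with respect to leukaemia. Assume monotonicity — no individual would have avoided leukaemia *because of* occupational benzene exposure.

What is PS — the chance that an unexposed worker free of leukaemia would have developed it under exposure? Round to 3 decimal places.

p₁ = P(outcome | exposed) = 174/1090 = 0.15963
p₀ = P(outcome | unexposed) = 390/3484 = 0.11194
Under exogeneity and monotonicity, PS = (p₁ − p₀) / (1 − p₀).
PS = (0.15963 − 0.11194) / (1 − 0.11194) = 0.047693 / 0.88806 ≈ 0.0537

PS ≈ 0.054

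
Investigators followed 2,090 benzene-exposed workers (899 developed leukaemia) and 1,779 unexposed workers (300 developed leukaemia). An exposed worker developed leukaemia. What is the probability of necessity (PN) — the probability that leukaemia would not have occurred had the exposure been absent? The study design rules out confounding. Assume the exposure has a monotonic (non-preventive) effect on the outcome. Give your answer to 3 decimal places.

p₁ = P(outcome | exposed) = 899/2090 = 0.43014
p₀ = P(outcome | unexposed) = 300/1779 = 0.16863
Under exogeneity and monotonicity, PN = (p₁ − p₀) / p₁.
PN = (0.43014 − 0.16863) / 0.43014 = 0.26151 / 0.43014 ≈ 0.6080

PN ≈ 0.608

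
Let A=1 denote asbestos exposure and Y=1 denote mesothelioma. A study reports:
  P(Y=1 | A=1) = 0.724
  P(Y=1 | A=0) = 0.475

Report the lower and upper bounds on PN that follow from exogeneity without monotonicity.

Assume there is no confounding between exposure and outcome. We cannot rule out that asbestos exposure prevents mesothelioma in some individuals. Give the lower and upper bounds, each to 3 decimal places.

0.344 ≤ PN ≤ 0.725

Let p₁ = 0.724, p₀ = 0.475.
Under exogeneity alone the bounds on PN are max{0,(p₁−p₀)/p₁} ≤ PN ≤ min{1,(1−p₀)/p₁}.
  lower = (p₁ − p₀)/p₁ = 0.249 / 0.724 ≈ 0.3439
  upper = min{1, (1 − p₀)/p₁} = 0.525 / 0.724 ≈ 0.7251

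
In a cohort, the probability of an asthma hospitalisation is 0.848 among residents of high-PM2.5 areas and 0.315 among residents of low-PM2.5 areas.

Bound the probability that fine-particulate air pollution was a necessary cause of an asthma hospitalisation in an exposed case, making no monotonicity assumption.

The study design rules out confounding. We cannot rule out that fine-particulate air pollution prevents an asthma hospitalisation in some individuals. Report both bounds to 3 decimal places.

Let p₁ = 0.848, p₀ = 0.315.
Under exogeneity alone the bounds on PN are max{0,(p₁−p₀)/p₁} ≤ PN ≤ min{1,(1−p₀)/p₁}.
  lower = (p₁ − p₀)/p₁ = 0.533 / 0.848 ≈ 0.6285
  upper = min{1, (1 − p₀)/p₁} = 0.685 / 0.848 ≈ 0.8078

0.629 ≤ PN ≤ 0.808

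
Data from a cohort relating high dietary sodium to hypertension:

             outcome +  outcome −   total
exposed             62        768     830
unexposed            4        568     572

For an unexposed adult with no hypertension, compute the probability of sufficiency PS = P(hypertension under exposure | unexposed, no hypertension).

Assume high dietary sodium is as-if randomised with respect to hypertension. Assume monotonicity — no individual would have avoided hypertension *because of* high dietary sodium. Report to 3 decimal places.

p₁ = P(outcome | exposed) = 62/830 = 0.074699
p₀ = P(outcome | unexposed) = 4/572 = 0.006993
Under exogeneity and monotonicity, PS = (p₁ − p₀)/(1 − p₀).
PS = (0.074699 − 0.006993) / 0.99301 ≈ 0.0682

PS ≈ 0.068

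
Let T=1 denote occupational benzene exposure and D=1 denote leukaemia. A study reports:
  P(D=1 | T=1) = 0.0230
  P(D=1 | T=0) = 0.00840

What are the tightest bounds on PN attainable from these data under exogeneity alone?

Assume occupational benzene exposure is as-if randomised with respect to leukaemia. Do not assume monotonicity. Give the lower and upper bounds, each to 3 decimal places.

Let p₁ = 0.023, p₀ = 0.0084.
Under exogeneity alone the bounds on PN are max{0,(p₁−p₀)/p₁} ≤ PN ≤ min{1,(1−p₀)/p₁}.
  lower = (p₁ − p₀)/p₁ = 0.0146 / 0.023 ≈ 0.6348
  upper = min{1, (1 − p₀)/p₁} = 0.9916 / 0.023 ≈ 43.1130 → capped at 1

0.635 ≤ PN ≤ 1.000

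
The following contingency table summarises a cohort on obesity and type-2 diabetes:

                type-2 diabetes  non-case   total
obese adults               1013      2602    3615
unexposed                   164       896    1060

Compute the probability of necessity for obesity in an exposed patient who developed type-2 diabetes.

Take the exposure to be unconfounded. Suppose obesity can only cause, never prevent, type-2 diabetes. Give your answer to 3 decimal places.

PN ≈ 0.448

p₁ = P(outcome | exposed) = 1013/3615 = 0.28022
p₀ = P(outcome | unexposed) = 164/1060 = 0.15472
Under exogeneity and monotonicity, PN = (p₁ − p₀) / p₁.
PN = (0.28022 − 0.15472) / 0.28022 = 0.1255 / 0.28022 ≈ 0.4479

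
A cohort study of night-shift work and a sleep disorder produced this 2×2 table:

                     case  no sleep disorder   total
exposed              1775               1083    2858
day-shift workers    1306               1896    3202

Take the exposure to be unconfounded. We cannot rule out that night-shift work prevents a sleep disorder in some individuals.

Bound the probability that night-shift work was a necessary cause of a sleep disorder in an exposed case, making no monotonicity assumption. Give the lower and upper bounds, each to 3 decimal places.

p₁ = P(outcome | exposed) = 1775/2858 = 0.62106
p₀ = P(outcome | unexposed) = 1306/3202 = 0.40787
Under exogeneity alone the bounds on PN are max{0,(p₁−p₀)/p₁} ≤ PN ≤ min{1,(1−p₀)/p₁}.
  lower = (p₁ − p₀)/p₁ = 0.21319 / 0.62106 ≈ 0.3433
  upper = min{1, (1 − p₀)/p₁} = 0.59213 / 0.62106 ≈ 0.9534

0.343 ≤ PN ≤ 0.953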